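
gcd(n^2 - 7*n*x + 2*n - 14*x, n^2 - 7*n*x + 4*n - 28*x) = -n + 7*x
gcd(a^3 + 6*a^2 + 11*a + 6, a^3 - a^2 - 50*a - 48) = a + 1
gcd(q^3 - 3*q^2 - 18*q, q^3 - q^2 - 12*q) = q^2 + 3*q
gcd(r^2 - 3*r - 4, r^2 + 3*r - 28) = r - 4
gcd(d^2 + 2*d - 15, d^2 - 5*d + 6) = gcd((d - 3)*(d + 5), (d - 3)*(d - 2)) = d - 3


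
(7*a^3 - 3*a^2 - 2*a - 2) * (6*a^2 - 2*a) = 42*a^5 - 32*a^4 - 6*a^3 - 8*a^2 + 4*a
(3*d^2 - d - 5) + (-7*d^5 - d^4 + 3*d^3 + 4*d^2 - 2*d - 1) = -7*d^5 - d^4 + 3*d^3 + 7*d^2 - 3*d - 6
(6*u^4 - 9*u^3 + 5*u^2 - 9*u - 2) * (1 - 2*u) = -12*u^5 + 24*u^4 - 19*u^3 + 23*u^2 - 5*u - 2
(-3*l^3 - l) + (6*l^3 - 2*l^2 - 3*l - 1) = 3*l^3 - 2*l^2 - 4*l - 1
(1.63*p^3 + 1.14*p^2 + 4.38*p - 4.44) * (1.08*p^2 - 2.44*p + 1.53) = 1.7604*p^5 - 2.746*p^4 + 4.4427*p^3 - 13.7382*p^2 + 17.535*p - 6.7932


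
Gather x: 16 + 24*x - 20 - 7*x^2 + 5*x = -7*x^2 + 29*x - 4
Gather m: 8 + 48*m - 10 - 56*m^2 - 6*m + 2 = -56*m^2 + 42*m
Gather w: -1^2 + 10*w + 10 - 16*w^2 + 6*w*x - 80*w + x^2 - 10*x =-16*w^2 + w*(6*x - 70) + x^2 - 10*x + 9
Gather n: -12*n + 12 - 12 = -12*n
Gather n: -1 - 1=-2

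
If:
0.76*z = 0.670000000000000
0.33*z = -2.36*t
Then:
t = -0.12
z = 0.88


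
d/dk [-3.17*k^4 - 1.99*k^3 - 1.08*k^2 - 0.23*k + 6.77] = -12.68*k^3 - 5.97*k^2 - 2.16*k - 0.23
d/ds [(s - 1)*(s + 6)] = 2*s + 5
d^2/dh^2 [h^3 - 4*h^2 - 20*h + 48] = 6*h - 8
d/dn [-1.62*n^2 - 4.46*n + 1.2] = -3.24*n - 4.46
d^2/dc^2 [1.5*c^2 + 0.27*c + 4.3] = 3.00000000000000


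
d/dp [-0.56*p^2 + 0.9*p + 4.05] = 0.9 - 1.12*p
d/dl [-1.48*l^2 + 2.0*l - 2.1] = 2.0 - 2.96*l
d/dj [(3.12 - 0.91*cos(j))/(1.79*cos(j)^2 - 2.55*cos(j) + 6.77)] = (-1.6289*cos(j)^2 + 11.1696*cos(j) - 1.7953)*sin(j)/(3.2041*cos(j)^4 - 9.129*cos(j)^3 + 30.7391*cos(j)^2 - 34.527*cos(j) + 45.8329)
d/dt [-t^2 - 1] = -2*t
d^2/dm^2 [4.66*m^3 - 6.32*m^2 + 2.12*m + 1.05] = 27.96*m - 12.64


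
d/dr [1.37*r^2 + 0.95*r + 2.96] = 2.74*r + 0.95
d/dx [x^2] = 2*x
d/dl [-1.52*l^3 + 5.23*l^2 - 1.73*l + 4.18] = -4.56*l^2 + 10.46*l - 1.73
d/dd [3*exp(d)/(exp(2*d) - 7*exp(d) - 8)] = 3*(-exp(2*d) - 8)*exp(d)/(exp(4*d) - 14*exp(3*d) + 33*exp(2*d) + 112*exp(d) + 64)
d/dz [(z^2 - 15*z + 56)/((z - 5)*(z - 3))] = (7*z^2 - 82*z + 223)/(z^4 - 16*z^3 + 94*z^2 - 240*z + 225)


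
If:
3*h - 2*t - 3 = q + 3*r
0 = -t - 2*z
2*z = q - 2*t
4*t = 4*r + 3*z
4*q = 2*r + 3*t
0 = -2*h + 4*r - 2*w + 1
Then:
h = 1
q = 0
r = 0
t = 0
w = -1/2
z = 0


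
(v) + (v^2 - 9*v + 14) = v^2 - 8*v + 14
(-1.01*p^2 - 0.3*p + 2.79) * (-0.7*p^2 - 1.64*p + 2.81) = 0.707*p^4 + 1.8664*p^3 - 4.2991*p^2 - 5.4186*p + 7.8399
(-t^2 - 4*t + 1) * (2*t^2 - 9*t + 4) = -2*t^4 + t^3 + 34*t^2 - 25*t + 4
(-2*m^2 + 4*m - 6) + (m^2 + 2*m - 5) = -m^2 + 6*m - 11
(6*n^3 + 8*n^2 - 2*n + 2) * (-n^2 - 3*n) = -6*n^5 - 26*n^4 - 22*n^3 + 4*n^2 - 6*n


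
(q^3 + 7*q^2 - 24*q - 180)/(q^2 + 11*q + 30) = (q^2 + q - 30)/(q + 5)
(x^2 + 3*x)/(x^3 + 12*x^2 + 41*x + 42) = x/(x^2 + 9*x + 14)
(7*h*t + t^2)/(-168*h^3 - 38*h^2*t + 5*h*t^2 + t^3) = t/(-24*h^2 - 2*h*t + t^2)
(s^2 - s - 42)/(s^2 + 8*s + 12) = (s - 7)/(s + 2)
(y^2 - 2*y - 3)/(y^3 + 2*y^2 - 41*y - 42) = (y - 3)/(y^2 + y - 42)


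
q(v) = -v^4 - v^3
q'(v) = -4*v^3 - 3*v^2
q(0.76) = -0.77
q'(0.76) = -3.49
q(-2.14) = -11.17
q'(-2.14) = 25.46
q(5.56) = -1127.53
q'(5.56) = -780.26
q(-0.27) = 0.01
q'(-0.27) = -0.14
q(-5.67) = -851.27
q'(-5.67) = 632.69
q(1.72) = -13.84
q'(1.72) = -29.23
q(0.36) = -0.06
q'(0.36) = -0.58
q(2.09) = -28.21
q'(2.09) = -49.62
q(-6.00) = -1080.00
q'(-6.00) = 756.00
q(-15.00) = -47250.00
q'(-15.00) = 12825.00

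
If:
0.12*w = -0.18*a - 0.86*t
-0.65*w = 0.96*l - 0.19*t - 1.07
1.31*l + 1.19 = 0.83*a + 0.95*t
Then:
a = 3.86634504939122 - 1.15343618017636*w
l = 0.954422237537331 - 0.656919189241725*w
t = 0.101881991199703*w - 0.809235010337698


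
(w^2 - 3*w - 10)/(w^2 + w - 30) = (w + 2)/(w + 6)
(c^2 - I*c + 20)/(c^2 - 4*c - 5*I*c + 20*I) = (c + 4*I)/(c - 4)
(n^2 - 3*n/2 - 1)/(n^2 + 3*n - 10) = (n + 1/2)/(n + 5)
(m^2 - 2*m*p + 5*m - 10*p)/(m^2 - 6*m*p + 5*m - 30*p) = (-m + 2*p)/(-m + 6*p)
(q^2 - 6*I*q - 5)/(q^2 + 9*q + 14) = (q^2 - 6*I*q - 5)/(q^2 + 9*q + 14)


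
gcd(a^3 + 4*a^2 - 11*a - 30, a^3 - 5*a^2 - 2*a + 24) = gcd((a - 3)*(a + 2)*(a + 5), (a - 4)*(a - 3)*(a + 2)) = a^2 - a - 6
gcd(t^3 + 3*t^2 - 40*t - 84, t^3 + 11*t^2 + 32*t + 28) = t^2 + 9*t + 14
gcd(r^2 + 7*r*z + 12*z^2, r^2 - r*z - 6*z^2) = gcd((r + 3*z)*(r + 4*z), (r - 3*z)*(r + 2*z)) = 1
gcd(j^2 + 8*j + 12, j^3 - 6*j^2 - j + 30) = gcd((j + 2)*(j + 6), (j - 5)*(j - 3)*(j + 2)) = j + 2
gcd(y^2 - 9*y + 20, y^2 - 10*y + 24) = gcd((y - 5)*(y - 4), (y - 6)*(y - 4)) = y - 4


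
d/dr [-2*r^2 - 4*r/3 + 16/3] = -4*r - 4/3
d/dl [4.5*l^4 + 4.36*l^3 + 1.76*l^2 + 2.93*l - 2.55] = 18.0*l^3 + 13.08*l^2 + 3.52*l + 2.93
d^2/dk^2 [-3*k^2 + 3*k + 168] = -6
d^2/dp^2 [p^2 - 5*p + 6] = 2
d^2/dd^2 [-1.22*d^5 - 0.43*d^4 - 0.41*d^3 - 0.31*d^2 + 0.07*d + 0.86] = -24.4*d^3 - 5.16*d^2 - 2.46*d - 0.62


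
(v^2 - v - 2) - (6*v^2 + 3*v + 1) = -5*v^2 - 4*v - 3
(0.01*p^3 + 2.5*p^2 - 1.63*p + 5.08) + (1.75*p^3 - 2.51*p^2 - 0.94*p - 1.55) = 1.76*p^3 - 0.00999999999999979*p^2 - 2.57*p + 3.53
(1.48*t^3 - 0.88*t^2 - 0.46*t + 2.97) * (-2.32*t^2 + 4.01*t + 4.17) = -3.4336*t^5 + 7.9764*t^4 + 3.71*t^3 - 12.4046*t^2 + 9.9915*t + 12.3849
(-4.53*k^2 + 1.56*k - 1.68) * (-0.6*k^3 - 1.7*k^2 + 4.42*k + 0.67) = 2.718*k^5 + 6.765*k^4 - 21.6666*k^3 + 6.7161*k^2 - 6.3804*k - 1.1256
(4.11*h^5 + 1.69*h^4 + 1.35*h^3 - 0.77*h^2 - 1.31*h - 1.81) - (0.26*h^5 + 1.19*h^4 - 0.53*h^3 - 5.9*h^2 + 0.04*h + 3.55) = 3.85*h^5 + 0.5*h^4 + 1.88*h^3 + 5.13*h^2 - 1.35*h - 5.36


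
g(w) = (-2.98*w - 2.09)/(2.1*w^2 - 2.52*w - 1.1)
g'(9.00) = 0.03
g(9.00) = -0.20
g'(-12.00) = 0.01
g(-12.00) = 0.10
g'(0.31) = 0.47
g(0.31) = 1.79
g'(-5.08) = 0.03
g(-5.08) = 0.20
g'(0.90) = 3.95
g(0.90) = 2.86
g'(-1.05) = -0.29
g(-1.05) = 0.27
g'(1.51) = 1865.67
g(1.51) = 56.33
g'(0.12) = -0.45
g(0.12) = 1.78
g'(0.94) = 4.53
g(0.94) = 3.03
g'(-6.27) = 0.02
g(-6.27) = 0.17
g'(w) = (2.52 - 4.2*w)*(-2.98*w - 2.09)/(2.1*w^2 - 2.52*w - 1.1)^2 - 2.98/(2.1*w^2 - 2.52*w - 1.1) = (6.258*w^2 + 8.778*w - 1.9888)/(4.41*w^4 - 10.584*w^3 + 1.7304*w^2 + 5.544*w + 1.21)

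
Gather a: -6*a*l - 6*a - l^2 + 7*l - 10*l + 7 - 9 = a*(-6*l - 6) - l^2 - 3*l - 2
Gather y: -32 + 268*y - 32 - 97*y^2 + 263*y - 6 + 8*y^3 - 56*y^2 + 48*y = 8*y^3 - 153*y^2 + 579*y - 70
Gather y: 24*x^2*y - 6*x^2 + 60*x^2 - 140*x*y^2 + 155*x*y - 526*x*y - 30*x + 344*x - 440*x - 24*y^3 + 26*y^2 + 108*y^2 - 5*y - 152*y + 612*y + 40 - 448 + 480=54*x^2 - 126*x - 24*y^3 + y^2*(134 - 140*x) + y*(24*x^2 - 371*x + 455) + 72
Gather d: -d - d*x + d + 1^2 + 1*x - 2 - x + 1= -d*x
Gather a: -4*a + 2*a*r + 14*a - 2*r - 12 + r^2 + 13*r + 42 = a*(2*r + 10) + r^2 + 11*r + 30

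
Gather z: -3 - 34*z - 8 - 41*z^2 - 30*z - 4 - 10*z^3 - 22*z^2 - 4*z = -10*z^3 - 63*z^2 - 68*z - 15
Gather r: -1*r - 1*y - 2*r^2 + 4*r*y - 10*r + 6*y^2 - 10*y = -2*r^2 + r*(4*y - 11) + 6*y^2 - 11*y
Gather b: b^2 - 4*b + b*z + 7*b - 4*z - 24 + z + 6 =b^2 + b*(z + 3) - 3*z - 18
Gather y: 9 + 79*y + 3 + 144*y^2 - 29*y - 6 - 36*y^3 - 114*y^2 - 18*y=-36*y^3 + 30*y^2 + 32*y + 6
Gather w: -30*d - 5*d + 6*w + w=-35*d + 7*w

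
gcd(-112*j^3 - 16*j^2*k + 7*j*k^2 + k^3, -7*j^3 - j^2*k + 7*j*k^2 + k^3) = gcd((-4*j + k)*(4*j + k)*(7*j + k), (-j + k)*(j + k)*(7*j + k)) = 7*j + k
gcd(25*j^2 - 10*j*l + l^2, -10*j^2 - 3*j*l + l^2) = 5*j - l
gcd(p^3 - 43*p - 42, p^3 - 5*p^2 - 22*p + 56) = p - 7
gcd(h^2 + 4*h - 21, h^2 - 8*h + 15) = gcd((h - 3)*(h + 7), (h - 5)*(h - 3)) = h - 3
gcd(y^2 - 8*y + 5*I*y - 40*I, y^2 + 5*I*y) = y + 5*I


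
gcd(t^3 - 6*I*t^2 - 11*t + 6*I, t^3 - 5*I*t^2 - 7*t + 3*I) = t^2 - 4*I*t - 3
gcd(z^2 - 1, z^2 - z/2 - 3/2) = z + 1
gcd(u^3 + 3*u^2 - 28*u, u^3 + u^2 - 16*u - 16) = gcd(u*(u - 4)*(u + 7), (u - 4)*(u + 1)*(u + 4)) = u - 4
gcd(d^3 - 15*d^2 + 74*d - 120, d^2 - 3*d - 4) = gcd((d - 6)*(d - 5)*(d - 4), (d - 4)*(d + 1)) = d - 4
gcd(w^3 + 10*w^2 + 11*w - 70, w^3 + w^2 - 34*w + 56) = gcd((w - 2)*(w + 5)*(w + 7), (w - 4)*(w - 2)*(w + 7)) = w^2 + 5*w - 14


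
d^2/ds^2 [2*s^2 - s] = 4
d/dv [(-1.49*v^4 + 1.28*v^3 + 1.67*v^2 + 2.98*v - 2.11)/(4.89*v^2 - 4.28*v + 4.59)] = (-14.5722*v^5 + 25.3908*v^4 - 38.3132*v^3 - 4.0942*v^2 + 35.9664*v + 4.6474)/(23.9121*v^4 - 41.8584*v^3 + 63.2086*v^2 - 39.2904*v + 21.0681)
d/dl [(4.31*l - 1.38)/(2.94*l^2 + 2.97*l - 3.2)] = (-12.6714*l^2 + 8.1144*l - 9.6934)/(8.6436*l^4 + 17.4636*l^3 - 9.9951*l^2 - 19.008*l + 10.24)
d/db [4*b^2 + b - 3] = 8*b + 1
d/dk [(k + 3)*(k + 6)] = 2*k + 9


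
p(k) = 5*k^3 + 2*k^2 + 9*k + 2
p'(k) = 15*k^2 + 4*k + 9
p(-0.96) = -9.22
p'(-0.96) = 18.98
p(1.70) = 47.64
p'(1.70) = 59.15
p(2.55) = 120.86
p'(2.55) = 116.74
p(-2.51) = -87.06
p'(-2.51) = 93.46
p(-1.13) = -12.83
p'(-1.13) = 23.63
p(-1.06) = -11.25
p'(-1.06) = 21.61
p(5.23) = 819.05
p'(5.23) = 440.21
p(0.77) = 12.40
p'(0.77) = 20.97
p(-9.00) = -3562.00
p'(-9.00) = 1188.00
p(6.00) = 1208.00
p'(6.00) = 573.00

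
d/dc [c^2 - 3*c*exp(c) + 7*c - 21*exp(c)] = -3*c*exp(c) + 2*c - 24*exp(c) + 7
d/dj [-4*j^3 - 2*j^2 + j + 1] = -12*j^2 - 4*j + 1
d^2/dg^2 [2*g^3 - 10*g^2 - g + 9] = 12*g - 20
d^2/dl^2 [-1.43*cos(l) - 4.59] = 1.43*cos(l)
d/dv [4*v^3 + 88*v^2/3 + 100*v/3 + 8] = 12*v^2 + 176*v/3 + 100/3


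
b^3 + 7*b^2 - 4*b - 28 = (b - 2)*(b + 2)*(b + 7)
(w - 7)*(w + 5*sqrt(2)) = w^2 - 7*w + 5*sqrt(2)*w - 35*sqrt(2)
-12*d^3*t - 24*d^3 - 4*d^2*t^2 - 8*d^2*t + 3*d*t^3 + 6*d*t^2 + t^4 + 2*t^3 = (-2*d + t)*(2*d + t)*(3*d + t)*(t + 2)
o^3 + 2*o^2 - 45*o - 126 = (o - 7)*(o + 3)*(o + 6)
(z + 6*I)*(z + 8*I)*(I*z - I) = I*z^3 - 14*z^2 - I*z^2 + 14*z - 48*I*z + 48*I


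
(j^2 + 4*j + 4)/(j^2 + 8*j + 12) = (j + 2)/(j + 6)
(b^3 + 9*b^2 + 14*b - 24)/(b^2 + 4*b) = b + 5 - 6/b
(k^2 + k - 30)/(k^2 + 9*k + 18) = (k - 5)/(k + 3)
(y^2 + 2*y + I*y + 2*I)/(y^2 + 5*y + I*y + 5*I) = (y + 2)/(y + 5)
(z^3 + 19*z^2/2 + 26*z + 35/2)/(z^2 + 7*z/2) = z + 6 + 5/z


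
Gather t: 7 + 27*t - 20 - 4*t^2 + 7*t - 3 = -4*t^2 + 34*t - 16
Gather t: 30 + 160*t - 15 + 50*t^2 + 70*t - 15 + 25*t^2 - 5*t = 75*t^2 + 225*t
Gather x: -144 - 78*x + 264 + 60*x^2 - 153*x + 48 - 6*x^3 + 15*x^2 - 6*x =-6*x^3 + 75*x^2 - 237*x + 168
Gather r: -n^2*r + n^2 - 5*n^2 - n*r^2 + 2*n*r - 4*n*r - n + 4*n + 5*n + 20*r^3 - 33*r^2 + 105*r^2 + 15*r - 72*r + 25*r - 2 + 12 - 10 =-4*n^2 + 8*n + 20*r^3 + r^2*(72 - n) + r*(-n^2 - 2*n - 32)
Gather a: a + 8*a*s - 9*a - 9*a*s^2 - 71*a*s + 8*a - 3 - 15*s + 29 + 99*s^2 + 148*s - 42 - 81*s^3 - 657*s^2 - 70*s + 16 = a*(-9*s^2 - 63*s) - 81*s^3 - 558*s^2 + 63*s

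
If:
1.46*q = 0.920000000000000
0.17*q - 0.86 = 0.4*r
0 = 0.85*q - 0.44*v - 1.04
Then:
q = 0.63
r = -1.88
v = -1.15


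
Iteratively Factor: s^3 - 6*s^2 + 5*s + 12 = (s + 1)*(s^2 - 7*s + 12) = (s - 3)*(s + 1)*(s - 4)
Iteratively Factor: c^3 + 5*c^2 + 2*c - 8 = (c + 2)*(c^2 + 3*c - 4) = (c + 2)*(c + 4)*(c - 1)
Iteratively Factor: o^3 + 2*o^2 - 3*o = (o + 3)*(o^2 - o) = o*(o + 3)*(o - 1)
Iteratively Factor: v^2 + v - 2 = (v - 1)*(v + 2)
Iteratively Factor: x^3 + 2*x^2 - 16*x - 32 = (x + 2)*(x^2 - 16) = (x + 2)*(x + 4)*(x - 4)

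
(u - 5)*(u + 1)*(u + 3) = u^3 - u^2 - 17*u - 15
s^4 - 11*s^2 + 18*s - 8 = (s - 2)*(s - 1)^2*(s + 4)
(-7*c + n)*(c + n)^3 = -7*c^4 - 20*c^3*n - 18*c^2*n^2 - 4*c*n^3 + n^4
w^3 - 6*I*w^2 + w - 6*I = (w - 6*I)*(w - I)*(w + I)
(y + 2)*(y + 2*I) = y^2 + 2*y + 2*I*y + 4*I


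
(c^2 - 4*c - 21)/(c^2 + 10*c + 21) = (c - 7)/(c + 7)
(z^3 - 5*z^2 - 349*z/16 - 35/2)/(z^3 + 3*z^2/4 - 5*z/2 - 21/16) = (4*z^2 - 27*z - 40)/(4*z^2 - 4*z - 3)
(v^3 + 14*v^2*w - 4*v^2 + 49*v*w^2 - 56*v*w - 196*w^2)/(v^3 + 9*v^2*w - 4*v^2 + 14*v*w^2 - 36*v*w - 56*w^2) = (v + 7*w)/(v + 2*w)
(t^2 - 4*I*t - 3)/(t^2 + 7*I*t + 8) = (t - 3*I)/(t + 8*I)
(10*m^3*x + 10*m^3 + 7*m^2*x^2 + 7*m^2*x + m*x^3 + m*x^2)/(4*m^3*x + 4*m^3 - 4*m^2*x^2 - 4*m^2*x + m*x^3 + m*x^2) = (10*m^2 + 7*m*x + x^2)/(4*m^2 - 4*m*x + x^2)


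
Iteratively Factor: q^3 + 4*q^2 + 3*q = (q + 1)*(q^2 + 3*q) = q*(q + 1)*(q + 3)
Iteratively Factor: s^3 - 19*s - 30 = (s + 2)*(s^2 - 2*s - 15) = (s + 2)*(s + 3)*(s - 5)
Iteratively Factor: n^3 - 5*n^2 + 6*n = (n - 3)*(n^2 - 2*n) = n*(n - 3)*(n - 2)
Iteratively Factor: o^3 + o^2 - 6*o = (o)*(o^2 + o - 6) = o*(o - 2)*(o + 3)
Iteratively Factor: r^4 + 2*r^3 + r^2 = (r)*(r^3 + 2*r^2 + r) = r*(r + 1)*(r^2 + r) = r^2*(r + 1)*(r + 1)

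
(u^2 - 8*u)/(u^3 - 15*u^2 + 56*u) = 1/(u - 7)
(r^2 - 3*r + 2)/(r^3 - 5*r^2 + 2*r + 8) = (r - 1)/(r^2 - 3*r - 4)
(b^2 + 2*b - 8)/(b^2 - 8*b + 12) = (b + 4)/(b - 6)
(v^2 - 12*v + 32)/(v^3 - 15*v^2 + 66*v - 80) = (v - 4)/(v^2 - 7*v + 10)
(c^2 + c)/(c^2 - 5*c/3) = 3*(c + 1)/(3*c - 5)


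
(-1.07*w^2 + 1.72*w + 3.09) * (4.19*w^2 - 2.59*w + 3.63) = -4.4833*w^4 + 9.9781*w^3 + 4.6082*w^2 - 1.7595*w + 11.2167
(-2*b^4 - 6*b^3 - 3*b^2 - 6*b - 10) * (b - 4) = -2*b^5 + 2*b^4 + 21*b^3 + 6*b^2 + 14*b + 40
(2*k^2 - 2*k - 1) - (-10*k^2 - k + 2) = 12*k^2 - k - 3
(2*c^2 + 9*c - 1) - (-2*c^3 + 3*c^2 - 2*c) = 2*c^3 - c^2 + 11*c - 1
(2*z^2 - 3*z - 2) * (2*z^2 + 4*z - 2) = 4*z^4 + 2*z^3 - 20*z^2 - 2*z + 4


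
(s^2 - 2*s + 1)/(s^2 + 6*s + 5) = (s^2 - 2*s + 1)/(s^2 + 6*s + 5)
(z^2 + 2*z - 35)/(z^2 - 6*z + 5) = (z + 7)/(z - 1)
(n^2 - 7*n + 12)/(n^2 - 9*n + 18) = (n - 4)/(n - 6)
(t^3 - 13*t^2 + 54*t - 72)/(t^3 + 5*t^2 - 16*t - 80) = (t^2 - 9*t + 18)/(t^2 + 9*t + 20)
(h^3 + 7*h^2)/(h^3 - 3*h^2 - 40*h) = h*(h + 7)/(h^2 - 3*h - 40)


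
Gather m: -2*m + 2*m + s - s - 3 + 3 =0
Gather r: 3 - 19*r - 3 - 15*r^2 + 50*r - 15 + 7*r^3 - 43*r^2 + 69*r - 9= 7*r^3 - 58*r^2 + 100*r - 24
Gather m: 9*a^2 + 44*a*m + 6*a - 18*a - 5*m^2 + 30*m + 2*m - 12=9*a^2 - 12*a - 5*m^2 + m*(44*a + 32) - 12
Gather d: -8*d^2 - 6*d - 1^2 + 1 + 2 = -8*d^2 - 6*d + 2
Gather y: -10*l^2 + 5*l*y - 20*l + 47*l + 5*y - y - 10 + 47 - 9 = -10*l^2 + 27*l + y*(5*l + 4) + 28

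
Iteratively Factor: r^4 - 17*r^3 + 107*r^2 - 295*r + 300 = (r - 3)*(r^3 - 14*r^2 + 65*r - 100) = (r - 4)*(r - 3)*(r^2 - 10*r + 25) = (r - 5)*(r - 4)*(r - 3)*(r - 5)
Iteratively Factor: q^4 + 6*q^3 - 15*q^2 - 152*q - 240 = (q + 4)*(q^3 + 2*q^2 - 23*q - 60) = (q + 3)*(q + 4)*(q^2 - q - 20) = (q - 5)*(q + 3)*(q + 4)*(q + 4)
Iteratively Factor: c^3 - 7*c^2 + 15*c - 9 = (c - 3)*(c^2 - 4*c + 3) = (c - 3)^2*(c - 1)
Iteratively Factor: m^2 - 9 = (m - 3)*(m + 3)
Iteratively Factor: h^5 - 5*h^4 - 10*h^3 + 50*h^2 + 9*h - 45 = (h - 3)*(h^4 - 2*h^3 - 16*h^2 + 2*h + 15) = (h - 3)*(h + 1)*(h^3 - 3*h^2 - 13*h + 15) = (h - 5)*(h - 3)*(h + 1)*(h^2 + 2*h - 3) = (h - 5)*(h - 3)*(h + 1)*(h + 3)*(h - 1)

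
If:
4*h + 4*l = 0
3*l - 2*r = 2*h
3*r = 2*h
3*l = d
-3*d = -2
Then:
No Solution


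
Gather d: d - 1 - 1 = d - 2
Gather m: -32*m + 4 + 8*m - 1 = 3 - 24*m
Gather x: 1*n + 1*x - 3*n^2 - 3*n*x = -3*n^2 + n + x*(1 - 3*n)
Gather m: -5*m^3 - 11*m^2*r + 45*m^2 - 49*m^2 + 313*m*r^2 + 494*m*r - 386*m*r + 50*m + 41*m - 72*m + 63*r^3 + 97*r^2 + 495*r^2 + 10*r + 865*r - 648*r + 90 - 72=-5*m^3 + m^2*(-11*r - 4) + m*(313*r^2 + 108*r + 19) + 63*r^3 + 592*r^2 + 227*r + 18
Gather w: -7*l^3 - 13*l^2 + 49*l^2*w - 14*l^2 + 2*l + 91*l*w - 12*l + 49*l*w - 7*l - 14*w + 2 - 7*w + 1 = -7*l^3 - 27*l^2 - 17*l + w*(49*l^2 + 140*l - 21) + 3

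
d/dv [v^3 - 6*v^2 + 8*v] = 3*v^2 - 12*v + 8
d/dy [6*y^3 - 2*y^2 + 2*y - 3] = 18*y^2 - 4*y + 2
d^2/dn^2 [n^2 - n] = 2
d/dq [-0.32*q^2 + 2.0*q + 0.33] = 2.0 - 0.64*q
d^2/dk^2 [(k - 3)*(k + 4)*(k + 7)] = 6*k + 16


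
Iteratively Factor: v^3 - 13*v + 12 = (v + 4)*(v^2 - 4*v + 3) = (v - 1)*(v + 4)*(v - 3)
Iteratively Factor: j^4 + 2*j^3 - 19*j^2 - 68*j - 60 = (j + 2)*(j^3 - 19*j - 30) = (j + 2)^2*(j^2 - 2*j - 15) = (j - 5)*(j + 2)^2*(j + 3)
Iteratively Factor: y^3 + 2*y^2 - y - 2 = (y + 1)*(y^2 + y - 2) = (y + 1)*(y + 2)*(y - 1)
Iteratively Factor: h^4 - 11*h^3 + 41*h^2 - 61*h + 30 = (h - 1)*(h^3 - 10*h^2 + 31*h - 30) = (h - 5)*(h - 1)*(h^2 - 5*h + 6) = (h - 5)*(h - 2)*(h - 1)*(h - 3)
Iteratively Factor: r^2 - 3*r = (r - 3)*(r)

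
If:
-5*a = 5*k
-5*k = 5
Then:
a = 1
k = -1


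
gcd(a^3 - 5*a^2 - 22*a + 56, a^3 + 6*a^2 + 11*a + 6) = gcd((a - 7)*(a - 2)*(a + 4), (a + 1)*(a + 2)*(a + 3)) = 1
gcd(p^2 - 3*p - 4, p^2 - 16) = p - 4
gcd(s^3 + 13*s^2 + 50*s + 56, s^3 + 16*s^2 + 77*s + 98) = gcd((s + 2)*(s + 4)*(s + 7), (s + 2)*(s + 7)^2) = s^2 + 9*s + 14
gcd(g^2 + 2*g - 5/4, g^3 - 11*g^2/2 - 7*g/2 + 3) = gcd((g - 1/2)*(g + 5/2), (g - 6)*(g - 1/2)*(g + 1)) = g - 1/2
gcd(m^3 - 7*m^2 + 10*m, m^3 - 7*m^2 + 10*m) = m^3 - 7*m^2 + 10*m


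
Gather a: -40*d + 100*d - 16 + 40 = 60*d + 24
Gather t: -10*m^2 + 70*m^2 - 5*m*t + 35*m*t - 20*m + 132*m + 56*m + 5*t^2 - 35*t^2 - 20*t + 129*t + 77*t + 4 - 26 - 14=60*m^2 + 168*m - 30*t^2 + t*(30*m + 186) - 36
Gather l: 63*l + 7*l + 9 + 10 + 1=70*l + 20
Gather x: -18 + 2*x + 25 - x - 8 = x - 1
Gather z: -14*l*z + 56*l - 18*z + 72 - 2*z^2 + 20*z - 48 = 56*l - 2*z^2 + z*(2 - 14*l) + 24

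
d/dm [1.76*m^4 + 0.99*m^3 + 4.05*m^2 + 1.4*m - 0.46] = 7.04*m^3 + 2.97*m^2 + 8.1*m + 1.4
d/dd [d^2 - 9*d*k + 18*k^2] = 2*d - 9*k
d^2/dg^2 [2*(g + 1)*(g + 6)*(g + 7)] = 12*g + 56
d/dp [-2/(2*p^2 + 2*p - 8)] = (2*p + 1)/(p^2 + p - 4)^2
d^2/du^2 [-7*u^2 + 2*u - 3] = -14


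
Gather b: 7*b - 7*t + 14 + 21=7*b - 7*t + 35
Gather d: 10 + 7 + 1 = 18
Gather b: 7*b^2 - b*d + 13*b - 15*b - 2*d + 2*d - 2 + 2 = 7*b^2 + b*(-d - 2)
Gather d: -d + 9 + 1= 10 - d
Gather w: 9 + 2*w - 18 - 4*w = -2*w - 9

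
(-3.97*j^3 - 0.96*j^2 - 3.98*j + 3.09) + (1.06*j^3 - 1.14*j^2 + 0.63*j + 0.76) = -2.91*j^3 - 2.1*j^2 - 3.35*j + 3.85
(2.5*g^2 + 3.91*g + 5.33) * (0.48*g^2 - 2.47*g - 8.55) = 1.2*g^4 - 4.2982*g^3 - 28.4743*g^2 - 46.5956*g - 45.5715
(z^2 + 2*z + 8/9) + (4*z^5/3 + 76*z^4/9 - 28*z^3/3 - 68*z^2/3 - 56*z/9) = 4*z^5/3 + 76*z^4/9 - 28*z^3/3 - 65*z^2/3 - 38*z/9 + 8/9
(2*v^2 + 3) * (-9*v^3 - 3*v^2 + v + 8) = -18*v^5 - 6*v^4 - 25*v^3 + 7*v^2 + 3*v + 24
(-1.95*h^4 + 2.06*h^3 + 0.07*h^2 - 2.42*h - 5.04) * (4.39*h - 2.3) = -8.5605*h^5 + 13.5284*h^4 - 4.4307*h^3 - 10.7848*h^2 - 16.5596*h + 11.592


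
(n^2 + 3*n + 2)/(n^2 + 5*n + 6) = (n + 1)/(n + 3)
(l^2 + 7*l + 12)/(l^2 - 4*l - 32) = (l + 3)/(l - 8)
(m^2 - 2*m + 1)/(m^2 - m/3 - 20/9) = 9*(-m^2 + 2*m - 1)/(-9*m^2 + 3*m + 20)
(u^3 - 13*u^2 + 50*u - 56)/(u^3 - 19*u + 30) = (u^2 - 11*u + 28)/(u^2 + 2*u - 15)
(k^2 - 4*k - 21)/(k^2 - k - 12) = (k - 7)/(k - 4)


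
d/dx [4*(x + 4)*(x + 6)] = 8*x + 40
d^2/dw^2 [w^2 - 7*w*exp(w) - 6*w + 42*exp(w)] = -7*w*exp(w) + 28*exp(w) + 2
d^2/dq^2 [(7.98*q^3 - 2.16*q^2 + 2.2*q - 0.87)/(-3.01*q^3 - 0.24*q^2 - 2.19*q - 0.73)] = (50.669136*q^6 + 196.026852*q^5 + 210.034188*q^4 - 103.65978*q^3 + 13.902762*q^2 - 31.928886*q + 17.376774)/(27.270901*q^9 + 6.523272*q^8 + 60.044985*q^7 + 29.347779*q^6 + 46.851327*q^5 + 32.451858*q^4 + 17.617674*q^3 + 10.887147*q^2 + 3.501153*q + 0.389017)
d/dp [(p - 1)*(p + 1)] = 2*p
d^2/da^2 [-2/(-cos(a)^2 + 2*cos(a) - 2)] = (-23*cos(a) + 6*cos(2*a) + 3*cos(3*a) - cos(4*a) + 15)/(cos(a)^2 - 2*cos(a) + 2)^3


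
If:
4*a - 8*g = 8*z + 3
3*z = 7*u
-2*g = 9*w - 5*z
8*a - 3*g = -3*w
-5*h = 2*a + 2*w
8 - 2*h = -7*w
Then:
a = 4535/4532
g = 1745/1133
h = 347/6798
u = -687/1133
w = -3835/3399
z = -1603/1133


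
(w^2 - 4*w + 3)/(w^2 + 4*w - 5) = (w - 3)/(w + 5)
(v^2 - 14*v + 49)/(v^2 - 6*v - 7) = (v - 7)/(v + 1)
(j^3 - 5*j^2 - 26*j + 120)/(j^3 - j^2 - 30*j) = (j - 4)/j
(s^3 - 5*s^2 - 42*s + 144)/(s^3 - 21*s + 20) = (s^3 - 5*s^2 - 42*s + 144)/(s^3 - 21*s + 20)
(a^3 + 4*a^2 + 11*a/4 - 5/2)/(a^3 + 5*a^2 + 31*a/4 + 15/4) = (2*a^2 + 3*a - 2)/(2*a^2 + 5*a + 3)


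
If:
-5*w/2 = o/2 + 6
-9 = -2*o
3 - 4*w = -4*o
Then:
No Solution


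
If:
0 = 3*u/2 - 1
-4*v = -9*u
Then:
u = 2/3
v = 3/2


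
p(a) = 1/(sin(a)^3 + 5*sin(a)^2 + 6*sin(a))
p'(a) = (-3*sin(a)^2*cos(a) - 10*sin(a)*cos(a) - 6*cos(a))/(sin(a)^3 + 5*sin(a)^2 + 6*sin(a))^2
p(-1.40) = -0.50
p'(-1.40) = 0.04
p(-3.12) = -7.86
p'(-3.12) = 357.35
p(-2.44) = -0.49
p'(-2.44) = 0.14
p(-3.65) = 0.24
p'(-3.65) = 0.57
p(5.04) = -0.49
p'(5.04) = 0.06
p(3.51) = -0.64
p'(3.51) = 1.07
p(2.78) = 0.36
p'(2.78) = 1.19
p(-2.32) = -0.48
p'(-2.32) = 0.04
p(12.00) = -0.52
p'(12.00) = -0.34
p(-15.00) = -0.48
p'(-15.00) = 0.14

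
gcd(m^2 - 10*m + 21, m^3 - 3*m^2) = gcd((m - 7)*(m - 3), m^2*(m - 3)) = m - 3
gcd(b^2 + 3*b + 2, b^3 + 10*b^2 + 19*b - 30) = 1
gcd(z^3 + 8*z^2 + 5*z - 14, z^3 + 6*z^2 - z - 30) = 1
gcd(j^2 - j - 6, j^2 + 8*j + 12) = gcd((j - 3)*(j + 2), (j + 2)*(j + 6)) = j + 2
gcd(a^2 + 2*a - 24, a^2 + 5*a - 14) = 1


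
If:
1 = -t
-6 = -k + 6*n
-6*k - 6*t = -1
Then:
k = 7/6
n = -29/36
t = -1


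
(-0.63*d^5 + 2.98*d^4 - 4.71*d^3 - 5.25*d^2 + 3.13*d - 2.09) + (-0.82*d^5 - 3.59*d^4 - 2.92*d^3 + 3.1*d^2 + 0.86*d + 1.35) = -1.45*d^5 - 0.61*d^4 - 7.63*d^3 - 2.15*d^2 + 3.99*d - 0.74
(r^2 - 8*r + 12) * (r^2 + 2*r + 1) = r^4 - 6*r^3 - 3*r^2 + 16*r + 12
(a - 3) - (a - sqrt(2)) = -3 + sqrt(2)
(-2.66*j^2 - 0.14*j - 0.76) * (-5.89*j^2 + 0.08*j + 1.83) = 15.6674*j^4 + 0.6118*j^3 - 0.402600000000001*j^2 - 0.317*j - 1.3908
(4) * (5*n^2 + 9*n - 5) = 20*n^2 + 36*n - 20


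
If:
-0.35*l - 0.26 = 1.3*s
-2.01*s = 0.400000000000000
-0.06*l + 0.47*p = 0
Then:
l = -0.00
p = -0.00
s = -0.20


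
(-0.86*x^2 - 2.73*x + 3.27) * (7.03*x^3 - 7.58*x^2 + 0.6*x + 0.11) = -6.0458*x^5 - 12.6731*x^4 + 43.1655*x^3 - 26.5192*x^2 + 1.6617*x + 0.3597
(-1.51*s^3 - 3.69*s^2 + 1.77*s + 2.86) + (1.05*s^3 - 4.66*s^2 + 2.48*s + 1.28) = -0.46*s^3 - 8.35*s^2 + 4.25*s + 4.14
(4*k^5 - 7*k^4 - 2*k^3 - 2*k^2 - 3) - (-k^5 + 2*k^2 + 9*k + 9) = 5*k^5 - 7*k^4 - 2*k^3 - 4*k^2 - 9*k - 12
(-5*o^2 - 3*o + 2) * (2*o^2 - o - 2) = -10*o^4 - o^3 + 17*o^2 + 4*o - 4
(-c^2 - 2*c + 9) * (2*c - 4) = -2*c^3 + 26*c - 36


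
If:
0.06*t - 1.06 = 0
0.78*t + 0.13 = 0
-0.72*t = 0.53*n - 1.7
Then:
No Solution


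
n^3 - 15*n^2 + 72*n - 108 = (n - 6)^2*(n - 3)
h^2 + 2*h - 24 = (h - 4)*(h + 6)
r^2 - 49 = (r - 7)*(r + 7)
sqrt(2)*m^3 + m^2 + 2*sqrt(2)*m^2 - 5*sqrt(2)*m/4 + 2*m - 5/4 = (m - 1/2)*(m + 5/2)*(sqrt(2)*m + 1)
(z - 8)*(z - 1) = z^2 - 9*z + 8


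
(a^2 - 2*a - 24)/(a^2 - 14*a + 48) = (a + 4)/(a - 8)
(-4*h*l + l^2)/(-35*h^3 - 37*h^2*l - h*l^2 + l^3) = l*(4*h - l)/(35*h^3 + 37*h^2*l + h*l^2 - l^3)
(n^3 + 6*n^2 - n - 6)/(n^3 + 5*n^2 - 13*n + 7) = (n^2 + 7*n + 6)/(n^2 + 6*n - 7)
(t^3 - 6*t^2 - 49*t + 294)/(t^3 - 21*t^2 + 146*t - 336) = (t + 7)/(t - 8)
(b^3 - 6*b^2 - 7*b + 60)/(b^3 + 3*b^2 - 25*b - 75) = (b - 4)/(b + 5)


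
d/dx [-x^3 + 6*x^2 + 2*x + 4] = -3*x^2 + 12*x + 2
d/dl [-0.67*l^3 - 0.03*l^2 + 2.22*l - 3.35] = -2.01*l^2 - 0.06*l + 2.22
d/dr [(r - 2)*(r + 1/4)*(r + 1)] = 3*r^2 - 3*r/2 - 9/4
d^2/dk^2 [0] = 0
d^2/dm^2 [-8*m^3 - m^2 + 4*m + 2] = -48*m - 2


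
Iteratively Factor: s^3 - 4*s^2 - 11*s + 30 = (s + 3)*(s^2 - 7*s + 10) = (s - 5)*(s + 3)*(s - 2)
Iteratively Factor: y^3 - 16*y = (y - 4)*(y^2 + 4*y) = y*(y - 4)*(y + 4)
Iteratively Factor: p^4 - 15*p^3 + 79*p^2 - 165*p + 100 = (p - 5)*(p^3 - 10*p^2 + 29*p - 20) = (p - 5)*(p - 1)*(p^2 - 9*p + 20) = (p - 5)^2*(p - 1)*(p - 4)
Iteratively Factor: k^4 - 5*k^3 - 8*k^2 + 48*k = (k - 4)*(k^3 - k^2 - 12*k) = (k - 4)*(k + 3)*(k^2 - 4*k) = (k - 4)^2*(k + 3)*(k)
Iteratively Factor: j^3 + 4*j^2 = (j)*(j^2 + 4*j) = j^2*(j + 4)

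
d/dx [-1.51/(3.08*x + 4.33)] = 4.6508/(3.08*x + 4.33)^2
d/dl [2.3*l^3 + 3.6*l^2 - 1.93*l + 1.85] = 6.9*l^2 + 7.2*l - 1.93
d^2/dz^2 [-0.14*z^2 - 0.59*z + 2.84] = -0.280000000000000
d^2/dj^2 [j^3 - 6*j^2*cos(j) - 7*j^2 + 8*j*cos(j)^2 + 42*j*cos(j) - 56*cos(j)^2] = 6*j^2*cos(j) + 24*j*sin(j) - 42*j*cos(j) - 16*j*cos(2*j) + 6*j - 84*sin(j) - 16*sin(2*j) - 12*cos(j) + 112*cos(2*j) - 14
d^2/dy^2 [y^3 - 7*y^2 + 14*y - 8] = 6*y - 14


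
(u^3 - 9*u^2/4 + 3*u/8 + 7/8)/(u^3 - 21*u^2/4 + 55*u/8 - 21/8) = (8*u^2 - 10*u - 7)/(8*u^2 - 34*u + 21)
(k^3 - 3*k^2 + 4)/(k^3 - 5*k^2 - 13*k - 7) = (k^2 - 4*k + 4)/(k^2 - 6*k - 7)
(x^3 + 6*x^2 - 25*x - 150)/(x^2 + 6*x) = x - 25/x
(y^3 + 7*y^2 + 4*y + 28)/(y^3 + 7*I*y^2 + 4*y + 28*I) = (y + 7)/(y + 7*I)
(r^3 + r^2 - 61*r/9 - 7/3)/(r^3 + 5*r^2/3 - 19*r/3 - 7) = (r + 1/3)/(r + 1)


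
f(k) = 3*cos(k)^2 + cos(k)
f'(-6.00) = -1.89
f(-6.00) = 3.73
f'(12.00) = 3.25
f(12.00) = 2.98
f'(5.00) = 2.59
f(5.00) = 0.53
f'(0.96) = -3.64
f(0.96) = 1.56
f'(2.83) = 1.44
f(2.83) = 1.77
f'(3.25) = -0.54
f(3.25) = 1.97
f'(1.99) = 1.32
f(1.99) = 0.09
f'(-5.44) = -3.73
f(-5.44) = 1.99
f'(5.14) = 3.17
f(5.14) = 0.93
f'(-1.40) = 1.99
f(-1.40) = 0.26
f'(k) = -6*sin(k)*cos(k) - sin(k)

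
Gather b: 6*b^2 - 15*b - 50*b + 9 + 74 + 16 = 6*b^2 - 65*b + 99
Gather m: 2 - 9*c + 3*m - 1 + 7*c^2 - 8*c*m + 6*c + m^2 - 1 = 7*c^2 - 3*c + m^2 + m*(3 - 8*c)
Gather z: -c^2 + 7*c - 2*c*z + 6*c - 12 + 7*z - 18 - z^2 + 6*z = -c^2 + 13*c - z^2 + z*(13 - 2*c) - 30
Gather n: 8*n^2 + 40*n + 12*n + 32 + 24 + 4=8*n^2 + 52*n + 60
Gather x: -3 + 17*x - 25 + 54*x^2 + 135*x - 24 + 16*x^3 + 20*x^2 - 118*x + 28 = 16*x^3 + 74*x^2 + 34*x - 24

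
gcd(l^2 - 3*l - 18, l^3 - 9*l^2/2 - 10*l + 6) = l - 6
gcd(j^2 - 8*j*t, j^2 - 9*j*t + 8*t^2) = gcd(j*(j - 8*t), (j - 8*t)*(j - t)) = -j + 8*t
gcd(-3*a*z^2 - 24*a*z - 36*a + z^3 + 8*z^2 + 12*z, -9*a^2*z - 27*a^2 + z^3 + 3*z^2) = -3*a + z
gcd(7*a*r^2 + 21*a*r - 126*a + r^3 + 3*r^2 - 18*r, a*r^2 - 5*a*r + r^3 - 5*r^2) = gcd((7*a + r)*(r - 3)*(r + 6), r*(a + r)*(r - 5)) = 1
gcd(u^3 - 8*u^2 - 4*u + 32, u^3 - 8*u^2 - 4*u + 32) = u^3 - 8*u^2 - 4*u + 32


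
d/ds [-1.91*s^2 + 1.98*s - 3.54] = 1.98 - 3.82*s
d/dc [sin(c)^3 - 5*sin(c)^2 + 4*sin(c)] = (3*sin(c)^2 - 10*sin(c) + 4)*cos(c)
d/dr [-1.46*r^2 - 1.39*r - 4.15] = -2.92*r - 1.39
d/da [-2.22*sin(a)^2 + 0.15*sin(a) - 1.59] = (0.15 - 4.44*sin(a))*cos(a)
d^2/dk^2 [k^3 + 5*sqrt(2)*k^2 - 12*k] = 6*k + 10*sqrt(2)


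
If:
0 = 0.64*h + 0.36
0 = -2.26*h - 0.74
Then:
No Solution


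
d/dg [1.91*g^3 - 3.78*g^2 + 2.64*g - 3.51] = 5.73*g^2 - 7.56*g + 2.64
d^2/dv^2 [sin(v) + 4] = -sin(v)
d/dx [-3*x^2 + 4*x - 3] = 4 - 6*x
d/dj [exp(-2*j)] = -2*exp(-2*j)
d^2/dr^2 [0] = 0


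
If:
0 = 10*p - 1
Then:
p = 1/10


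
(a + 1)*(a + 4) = a^2 + 5*a + 4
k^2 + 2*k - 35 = (k - 5)*(k + 7)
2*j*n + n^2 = n*(2*j + n)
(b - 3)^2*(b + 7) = b^3 + b^2 - 33*b + 63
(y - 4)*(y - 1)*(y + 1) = y^3 - 4*y^2 - y + 4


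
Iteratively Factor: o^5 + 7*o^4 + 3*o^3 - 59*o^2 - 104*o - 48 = (o + 4)*(o^4 + 3*o^3 - 9*o^2 - 23*o - 12) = (o + 4)^2*(o^3 - o^2 - 5*o - 3) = (o + 1)*(o + 4)^2*(o^2 - 2*o - 3) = (o + 1)^2*(o + 4)^2*(o - 3)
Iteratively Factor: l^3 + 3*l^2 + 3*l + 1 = (l + 1)*(l^2 + 2*l + 1) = (l + 1)^2*(l + 1)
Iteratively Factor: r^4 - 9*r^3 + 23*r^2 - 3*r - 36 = (r - 3)*(r^3 - 6*r^2 + 5*r + 12) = (r - 4)*(r - 3)*(r^2 - 2*r - 3) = (r - 4)*(r - 3)^2*(r + 1)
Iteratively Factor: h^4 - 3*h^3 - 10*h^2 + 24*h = (h - 4)*(h^3 + h^2 - 6*h) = (h - 4)*(h - 2)*(h^2 + 3*h) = (h - 4)*(h - 2)*(h + 3)*(h)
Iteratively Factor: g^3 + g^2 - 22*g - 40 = (g + 4)*(g^2 - 3*g - 10) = (g - 5)*(g + 4)*(g + 2)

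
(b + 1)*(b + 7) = b^2 + 8*b + 7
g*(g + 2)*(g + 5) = g^3 + 7*g^2 + 10*g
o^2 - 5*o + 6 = (o - 3)*(o - 2)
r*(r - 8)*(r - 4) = r^3 - 12*r^2 + 32*r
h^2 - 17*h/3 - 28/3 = (h - 7)*(h + 4/3)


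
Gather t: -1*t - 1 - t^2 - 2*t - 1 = -t^2 - 3*t - 2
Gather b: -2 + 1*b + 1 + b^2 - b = b^2 - 1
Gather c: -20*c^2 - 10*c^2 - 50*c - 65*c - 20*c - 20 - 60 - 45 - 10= -30*c^2 - 135*c - 135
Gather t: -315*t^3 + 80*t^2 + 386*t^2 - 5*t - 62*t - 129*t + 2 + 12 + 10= -315*t^3 + 466*t^2 - 196*t + 24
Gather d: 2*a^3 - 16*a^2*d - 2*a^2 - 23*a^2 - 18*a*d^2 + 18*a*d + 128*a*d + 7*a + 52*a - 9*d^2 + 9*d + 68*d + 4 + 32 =2*a^3 - 25*a^2 + 59*a + d^2*(-18*a - 9) + d*(-16*a^2 + 146*a + 77) + 36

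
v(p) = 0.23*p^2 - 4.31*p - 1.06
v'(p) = 0.46*p - 4.31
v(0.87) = -4.64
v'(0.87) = -3.91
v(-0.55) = 1.38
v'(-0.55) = -4.56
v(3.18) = -12.44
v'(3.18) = -2.85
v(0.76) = -4.20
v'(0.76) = -3.96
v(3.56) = -13.49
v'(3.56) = -2.67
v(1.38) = -6.57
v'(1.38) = -3.68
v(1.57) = -7.26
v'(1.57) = -3.59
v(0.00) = -1.06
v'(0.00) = -4.31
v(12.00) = -19.66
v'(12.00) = 1.21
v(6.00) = -18.64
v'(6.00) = -1.55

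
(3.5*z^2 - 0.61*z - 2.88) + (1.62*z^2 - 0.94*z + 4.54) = 5.12*z^2 - 1.55*z + 1.66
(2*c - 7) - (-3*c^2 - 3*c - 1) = 3*c^2 + 5*c - 6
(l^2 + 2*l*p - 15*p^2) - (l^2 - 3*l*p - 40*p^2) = 5*l*p + 25*p^2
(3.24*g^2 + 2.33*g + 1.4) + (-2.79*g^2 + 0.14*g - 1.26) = 0.45*g^2 + 2.47*g + 0.14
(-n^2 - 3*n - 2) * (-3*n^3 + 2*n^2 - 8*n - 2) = 3*n^5 + 7*n^4 + 8*n^3 + 22*n^2 + 22*n + 4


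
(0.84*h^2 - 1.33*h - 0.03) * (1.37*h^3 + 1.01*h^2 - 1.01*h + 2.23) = 1.1508*h^5 - 0.9737*h^4 - 2.2328*h^3 + 3.1862*h^2 - 2.9356*h - 0.0669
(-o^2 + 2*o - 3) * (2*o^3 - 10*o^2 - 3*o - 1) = -2*o^5 + 14*o^4 - 23*o^3 + 25*o^2 + 7*o + 3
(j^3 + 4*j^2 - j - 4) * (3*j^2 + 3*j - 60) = 3*j^5 + 15*j^4 - 51*j^3 - 255*j^2 + 48*j + 240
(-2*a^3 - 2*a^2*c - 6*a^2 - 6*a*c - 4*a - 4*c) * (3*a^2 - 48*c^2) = -6*a^5 - 6*a^4*c - 18*a^4 + 96*a^3*c^2 - 18*a^3*c - 12*a^3 + 96*a^2*c^3 + 288*a^2*c^2 - 12*a^2*c + 288*a*c^3 + 192*a*c^2 + 192*c^3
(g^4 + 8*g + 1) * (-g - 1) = -g^5 - g^4 - 8*g^2 - 9*g - 1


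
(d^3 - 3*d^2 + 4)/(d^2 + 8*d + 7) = (d^2 - 4*d + 4)/(d + 7)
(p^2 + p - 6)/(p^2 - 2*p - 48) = (-p^2 - p + 6)/(-p^2 + 2*p + 48)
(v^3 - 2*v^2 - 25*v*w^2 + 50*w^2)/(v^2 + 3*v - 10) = (v^2 - 25*w^2)/(v + 5)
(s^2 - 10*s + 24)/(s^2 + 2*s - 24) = (s - 6)/(s + 6)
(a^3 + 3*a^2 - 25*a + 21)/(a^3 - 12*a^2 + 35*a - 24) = (a + 7)/(a - 8)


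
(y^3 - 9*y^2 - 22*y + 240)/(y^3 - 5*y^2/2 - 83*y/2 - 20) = 2*(y - 6)/(2*y + 1)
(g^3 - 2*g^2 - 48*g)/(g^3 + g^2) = (g^2 - 2*g - 48)/(g*(g + 1))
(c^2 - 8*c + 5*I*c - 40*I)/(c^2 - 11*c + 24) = (c + 5*I)/(c - 3)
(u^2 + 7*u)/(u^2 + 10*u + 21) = u/(u + 3)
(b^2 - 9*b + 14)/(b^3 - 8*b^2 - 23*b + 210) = (b - 2)/(b^2 - b - 30)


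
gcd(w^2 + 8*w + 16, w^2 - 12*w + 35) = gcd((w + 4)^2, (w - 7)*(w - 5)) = 1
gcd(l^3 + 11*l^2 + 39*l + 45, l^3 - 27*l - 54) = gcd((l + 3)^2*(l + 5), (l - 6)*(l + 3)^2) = l^2 + 6*l + 9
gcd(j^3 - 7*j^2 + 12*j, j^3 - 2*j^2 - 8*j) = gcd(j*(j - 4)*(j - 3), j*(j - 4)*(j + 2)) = j^2 - 4*j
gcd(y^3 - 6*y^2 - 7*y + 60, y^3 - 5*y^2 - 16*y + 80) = y^2 - 9*y + 20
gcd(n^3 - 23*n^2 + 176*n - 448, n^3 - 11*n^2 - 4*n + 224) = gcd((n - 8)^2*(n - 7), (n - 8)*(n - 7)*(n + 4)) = n^2 - 15*n + 56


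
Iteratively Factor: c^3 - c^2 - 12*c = (c - 4)*(c^2 + 3*c) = c*(c - 4)*(c + 3)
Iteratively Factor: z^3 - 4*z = (z)*(z^2 - 4) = z*(z - 2)*(z + 2)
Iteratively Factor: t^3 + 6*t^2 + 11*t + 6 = (t + 3)*(t^2 + 3*t + 2) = (t + 1)*(t + 3)*(t + 2)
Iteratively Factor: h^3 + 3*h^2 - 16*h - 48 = (h + 4)*(h^2 - h - 12) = (h - 4)*(h + 4)*(h + 3)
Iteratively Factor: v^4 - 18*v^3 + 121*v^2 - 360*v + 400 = (v - 4)*(v^3 - 14*v^2 + 65*v - 100) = (v - 5)*(v - 4)*(v^2 - 9*v + 20) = (v - 5)^2*(v - 4)*(v - 4)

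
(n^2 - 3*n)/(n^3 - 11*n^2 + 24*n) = 1/(n - 8)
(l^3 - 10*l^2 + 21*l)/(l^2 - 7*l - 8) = l*(-l^2 + 10*l - 21)/(-l^2 + 7*l + 8)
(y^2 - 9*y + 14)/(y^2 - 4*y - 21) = (y - 2)/(y + 3)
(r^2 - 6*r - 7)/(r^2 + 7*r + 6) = (r - 7)/(r + 6)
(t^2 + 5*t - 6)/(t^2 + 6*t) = (t - 1)/t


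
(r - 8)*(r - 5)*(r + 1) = r^3 - 12*r^2 + 27*r + 40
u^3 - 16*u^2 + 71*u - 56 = (u - 8)*(u - 7)*(u - 1)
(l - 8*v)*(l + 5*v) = l^2 - 3*l*v - 40*v^2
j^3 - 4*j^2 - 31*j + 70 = (j - 7)*(j - 2)*(j + 5)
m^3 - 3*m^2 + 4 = (m - 2)^2*(m + 1)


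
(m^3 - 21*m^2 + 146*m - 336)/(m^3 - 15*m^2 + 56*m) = (m - 6)/m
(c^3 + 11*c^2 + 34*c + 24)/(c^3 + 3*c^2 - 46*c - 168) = (c + 1)/(c - 7)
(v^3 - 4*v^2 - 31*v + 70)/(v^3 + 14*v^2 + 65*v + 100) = (v^2 - 9*v + 14)/(v^2 + 9*v + 20)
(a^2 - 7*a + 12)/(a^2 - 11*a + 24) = (a - 4)/(a - 8)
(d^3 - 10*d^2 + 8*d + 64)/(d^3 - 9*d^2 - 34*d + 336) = (d^2 - 2*d - 8)/(d^2 - d - 42)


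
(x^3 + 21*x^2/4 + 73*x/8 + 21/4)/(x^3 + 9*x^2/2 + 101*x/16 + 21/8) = 2*(2*x + 3)/(4*x + 3)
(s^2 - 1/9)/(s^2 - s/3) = (s + 1/3)/s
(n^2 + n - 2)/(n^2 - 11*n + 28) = (n^2 + n - 2)/(n^2 - 11*n + 28)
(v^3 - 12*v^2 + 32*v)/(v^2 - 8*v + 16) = v*(v - 8)/(v - 4)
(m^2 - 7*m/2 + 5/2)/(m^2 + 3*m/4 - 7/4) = 2*(2*m - 5)/(4*m + 7)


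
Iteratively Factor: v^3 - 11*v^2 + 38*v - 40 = (v - 5)*(v^2 - 6*v + 8) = (v - 5)*(v - 2)*(v - 4)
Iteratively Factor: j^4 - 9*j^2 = (j)*(j^3 - 9*j) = j^2*(j^2 - 9) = j^2*(j - 3)*(j + 3)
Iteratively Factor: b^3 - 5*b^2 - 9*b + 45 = (b - 3)*(b^2 - 2*b - 15) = (b - 5)*(b - 3)*(b + 3)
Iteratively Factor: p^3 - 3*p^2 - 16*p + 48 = (p + 4)*(p^2 - 7*p + 12) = (p - 3)*(p + 4)*(p - 4)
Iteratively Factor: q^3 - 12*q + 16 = (q - 2)*(q^2 + 2*q - 8) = (q - 2)*(q + 4)*(q - 2)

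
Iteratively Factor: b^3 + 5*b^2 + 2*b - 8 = (b + 4)*(b^2 + b - 2) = (b - 1)*(b + 4)*(b + 2)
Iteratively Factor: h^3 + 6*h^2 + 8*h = (h + 2)*(h^2 + 4*h) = (h + 2)*(h + 4)*(h)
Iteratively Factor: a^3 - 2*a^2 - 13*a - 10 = (a + 2)*(a^2 - 4*a - 5) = (a + 1)*(a + 2)*(a - 5)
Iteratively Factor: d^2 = (d)*(d)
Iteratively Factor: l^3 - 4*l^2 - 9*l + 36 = (l - 4)*(l^2 - 9) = (l - 4)*(l - 3)*(l + 3)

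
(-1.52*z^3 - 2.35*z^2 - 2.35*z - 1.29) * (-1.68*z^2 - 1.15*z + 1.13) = 2.5536*z^5 + 5.696*z^4 + 4.9329*z^3 + 2.2142*z^2 - 1.172*z - 1.4577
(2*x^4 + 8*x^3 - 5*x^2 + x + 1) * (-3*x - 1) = -6*x^5 - 26*x^4 + 7*x^3 + 2*x^2 - 4*x - 1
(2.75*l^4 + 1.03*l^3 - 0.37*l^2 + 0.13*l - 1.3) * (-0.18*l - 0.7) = -0.495*l^5 - 2.1104*l^4 - 0.6544*l^3 + 0.2356*l^2 + 0.143*l + 0.91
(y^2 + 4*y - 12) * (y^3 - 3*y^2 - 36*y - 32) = y^5 + y^4 - 60*y^3 - 140*y^2 + 304*y + 384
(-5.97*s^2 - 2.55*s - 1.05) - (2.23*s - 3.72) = -5.97*s^2 - 4.78*s + 2.67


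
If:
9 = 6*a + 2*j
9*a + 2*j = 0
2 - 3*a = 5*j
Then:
No Solution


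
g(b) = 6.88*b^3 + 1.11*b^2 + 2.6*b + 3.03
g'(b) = 20.64*b^2 + 2.22*b + 2.6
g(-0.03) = 2.95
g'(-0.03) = 2.55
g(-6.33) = -1713.97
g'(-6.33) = 815.57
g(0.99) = 13.37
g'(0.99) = 25.03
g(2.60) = 138.22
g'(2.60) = 147.90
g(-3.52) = -292.43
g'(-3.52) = 250.52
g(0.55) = 5.94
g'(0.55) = 10.06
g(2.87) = 182.28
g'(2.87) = 178.98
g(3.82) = 412.67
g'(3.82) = 312.27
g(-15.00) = -23006.22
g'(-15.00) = 4613.30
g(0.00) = 3.03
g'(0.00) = 2.60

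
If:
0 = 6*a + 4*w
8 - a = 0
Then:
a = 8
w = -12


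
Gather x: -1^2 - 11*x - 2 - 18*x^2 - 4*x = -18*x^2 - 15*x - 3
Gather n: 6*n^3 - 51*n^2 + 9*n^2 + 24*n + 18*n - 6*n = 6*n^3 - 42*n^2 + 36*n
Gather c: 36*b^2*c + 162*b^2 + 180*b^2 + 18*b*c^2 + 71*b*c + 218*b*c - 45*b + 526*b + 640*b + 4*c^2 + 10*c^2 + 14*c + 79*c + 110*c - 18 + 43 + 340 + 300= 342*b^2 + 1121*b + c^2*(18*b + 14) + c*(36*b^2 + 289*b + 203) + 665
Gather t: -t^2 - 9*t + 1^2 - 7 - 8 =-t^2 - 9*t - 14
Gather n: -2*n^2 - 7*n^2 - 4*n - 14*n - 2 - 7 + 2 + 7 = -9*n^2 - 18*n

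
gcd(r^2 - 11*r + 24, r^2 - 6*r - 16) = r - 8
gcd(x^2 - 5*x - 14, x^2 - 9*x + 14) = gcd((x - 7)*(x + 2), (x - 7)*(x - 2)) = x - 7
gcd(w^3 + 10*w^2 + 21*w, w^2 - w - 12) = w + 3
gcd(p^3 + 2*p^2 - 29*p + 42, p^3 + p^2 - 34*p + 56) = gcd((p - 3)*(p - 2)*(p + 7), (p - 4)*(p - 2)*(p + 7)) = p^2 + 5*p - 14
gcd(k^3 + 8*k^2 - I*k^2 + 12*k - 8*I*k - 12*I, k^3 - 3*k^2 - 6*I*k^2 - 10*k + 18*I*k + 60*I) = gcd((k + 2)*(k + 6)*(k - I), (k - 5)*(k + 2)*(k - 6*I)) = k + 2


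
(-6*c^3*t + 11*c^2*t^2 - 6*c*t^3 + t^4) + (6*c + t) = -6*c^3*t + 11*c^2*t^2 - 6*c*t^3 + 6*c + t^4 + t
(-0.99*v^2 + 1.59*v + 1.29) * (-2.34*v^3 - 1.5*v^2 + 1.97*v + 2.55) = 2.3166*v^5 - 2.2356*v^4 - 7.3539*v^3 - 1.3272*v^2 + 6.5958*v + 3.2895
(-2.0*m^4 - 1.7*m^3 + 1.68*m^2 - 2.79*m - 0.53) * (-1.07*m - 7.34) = 2.14*m^5 + 16.499*m^4 + 10.6804*m^3 - 9.3459*m^2 + 21.0457*m + 3.8902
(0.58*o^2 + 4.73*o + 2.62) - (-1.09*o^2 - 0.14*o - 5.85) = 1.67*o^2 + 4.87*o + 8.47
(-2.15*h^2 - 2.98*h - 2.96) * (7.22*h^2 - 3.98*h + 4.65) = -15.523*h^4 - 12.9586*h^3 - 19.5083*h^2 - 2.0762*h - 13.764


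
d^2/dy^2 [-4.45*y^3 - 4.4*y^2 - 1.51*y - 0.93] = -26.7*y - 8.8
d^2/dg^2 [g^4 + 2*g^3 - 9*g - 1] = 12*g*(g + 1)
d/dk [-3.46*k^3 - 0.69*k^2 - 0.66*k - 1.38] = -10.38*k^2 - 1.38*k - 0.66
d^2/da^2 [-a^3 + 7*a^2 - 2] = 14 - 6*a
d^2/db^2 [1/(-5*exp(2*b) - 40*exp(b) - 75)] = 4*((exp(b) + 2)*(exp(2*b) + 8*exp(b) + 15) - 2*(exp(b) + 4)^2*exp(b))*exp(b)/(5*(exp(2*b) + 8*exp(b) + 15)^3)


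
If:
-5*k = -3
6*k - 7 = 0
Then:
No Solution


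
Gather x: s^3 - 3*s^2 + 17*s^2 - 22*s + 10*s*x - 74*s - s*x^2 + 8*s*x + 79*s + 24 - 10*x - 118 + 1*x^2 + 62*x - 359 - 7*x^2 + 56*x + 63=s^3 + 14*s^2 - 17*s + x^2*(-s - 6) + x*(18*s + 108) - 390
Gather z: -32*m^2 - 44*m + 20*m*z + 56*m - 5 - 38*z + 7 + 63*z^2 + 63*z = -32*m^2 + 12*m + 63*z^2 + z*(20*m + 25) + 2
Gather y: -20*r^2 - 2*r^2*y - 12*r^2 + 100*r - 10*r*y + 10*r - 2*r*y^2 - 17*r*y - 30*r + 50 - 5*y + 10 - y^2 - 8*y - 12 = -32*r^2 + 80*r + y^2*(-2*r - 1) + y*(-2*r^2 - 27*r - 13) + 48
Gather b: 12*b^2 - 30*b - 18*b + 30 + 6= 12*b^2 - 48*b + 36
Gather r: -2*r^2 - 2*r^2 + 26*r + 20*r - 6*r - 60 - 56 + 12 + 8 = -4*r^2 + 40*r - 96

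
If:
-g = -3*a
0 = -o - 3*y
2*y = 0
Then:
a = g/3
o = 0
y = 0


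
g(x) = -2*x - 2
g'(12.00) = -2.00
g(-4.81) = 7.62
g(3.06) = -8.12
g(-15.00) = 28.00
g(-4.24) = 6.48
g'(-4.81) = -2.00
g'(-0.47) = -2.00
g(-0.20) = -1.60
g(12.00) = -26.00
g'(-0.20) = -2.00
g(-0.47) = -1.06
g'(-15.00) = -2.00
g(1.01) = -4.02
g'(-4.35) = -2.00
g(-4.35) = 6.70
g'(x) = -2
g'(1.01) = -2.00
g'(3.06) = -2.00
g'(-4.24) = -2.00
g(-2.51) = 3.02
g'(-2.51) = -2.00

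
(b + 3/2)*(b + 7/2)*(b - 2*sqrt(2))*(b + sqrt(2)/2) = b^4 - 3*sqrt(2)*b^3/2 + 5*b^3 - 15*sqrt(2)*b^2/2 + 13*b^2/4 - 63*sqrt(2)*b/8 - 10*b - 21/2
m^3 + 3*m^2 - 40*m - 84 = (m - 6)*(m + 2)*(m + 7)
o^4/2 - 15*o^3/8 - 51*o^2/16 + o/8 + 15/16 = (o/2 + 1/2)*(o - 5)*(o - 1/2)*(o + 3/4)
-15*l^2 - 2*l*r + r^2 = (-5*l + r)*(3*l + r)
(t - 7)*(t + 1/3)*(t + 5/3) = t^3 - 5*t^2 - 121*t/9 - 35/9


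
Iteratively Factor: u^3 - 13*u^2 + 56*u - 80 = (u - 5)*(u^2 - 8*u + 16) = (u - 5)*(u - 4)*(u - 4)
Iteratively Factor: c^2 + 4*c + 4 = (c + 2)*(c + 2)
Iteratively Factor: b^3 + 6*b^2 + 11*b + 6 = (b + 1)*(b^2 + 5*b + 6) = (b + 1)*(b + 2)*(b + 3)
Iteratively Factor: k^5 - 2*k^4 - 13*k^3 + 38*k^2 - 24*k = (k - 1)*(k^4 - k^3 - 14*k^2 + 24*k) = (k - 2)*(k - 1)*(k^3 + k^2 - 12*k) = (k - 3)*(k - 2)*(k - 1)*(k^2 + 4*k) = (k - 3)*(k - 2)*(k - 1)*(k + 4)*(k)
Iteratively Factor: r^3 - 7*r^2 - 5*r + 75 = (r + 3)*(r^2 - 10*r + 25) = (r - 5)*(r + 3)*(r - 5)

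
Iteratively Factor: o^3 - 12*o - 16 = (o + 2)*(o^2 - 2*o - 8) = (o - 4)*(o + 2)*(o + 2)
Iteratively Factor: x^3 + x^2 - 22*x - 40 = (x + 2)*(x^2 - x - 20) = (x - 5)*(x + 2)*(x + 4)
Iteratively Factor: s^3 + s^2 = (s)*(s^2 + s) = s^2*(s + 1)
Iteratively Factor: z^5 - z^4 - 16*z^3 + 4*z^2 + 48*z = (z + 3)*(z^4 - 4*z^3 - 4*z^2 + 16*z) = (z + 2)*(z + 3)*(z^3 - 6*z^2 + 8*z) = (z - 2)*(z + 2)*(z + 3)*(z^2 - 4*z) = (z - 4)*(z - 2)*(z + 2)*(z + 3)*(z)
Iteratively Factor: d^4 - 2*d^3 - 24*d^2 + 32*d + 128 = (d - 4)*(d^3 + 2*d^2 - 16*d - 32) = (d - 4)^2*(d^2 + 6*d + 8) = (d - 4)^2*(d + 4)*(d + 2)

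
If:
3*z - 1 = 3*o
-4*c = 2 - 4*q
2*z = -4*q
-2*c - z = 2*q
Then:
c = 0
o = -4/3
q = 1/2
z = -1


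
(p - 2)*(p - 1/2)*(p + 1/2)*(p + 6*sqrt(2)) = p^4 - 2*p^3 + 6*sqrt(2)*p^3 - 12*sqrt(2)*p^2 - p^2/4 - 3*sqrt(2)*p/2 + p/2 + 3*sqrt(2)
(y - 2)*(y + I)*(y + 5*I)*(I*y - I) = I*y^4 - 6*y^3 - 3*I*y^3 + 18*y^2 - 3*I*y^2 - 12*y + 15*I*y - 10*I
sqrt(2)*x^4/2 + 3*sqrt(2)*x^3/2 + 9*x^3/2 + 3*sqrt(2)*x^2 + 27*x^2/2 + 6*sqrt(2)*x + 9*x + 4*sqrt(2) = (x/2 + 1)*(x + 1)*(x + 4*sqrt(2))*(sqrt(2)*x + 1)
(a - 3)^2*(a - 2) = a^3 - 8*a^2 + 21*a - 18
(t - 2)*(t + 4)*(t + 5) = t^3 + 7*t^2 + 2*t - 40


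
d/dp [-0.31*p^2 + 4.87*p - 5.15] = 4.87 - 0.62*p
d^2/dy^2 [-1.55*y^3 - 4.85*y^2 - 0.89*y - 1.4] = -9.3*y - 9.7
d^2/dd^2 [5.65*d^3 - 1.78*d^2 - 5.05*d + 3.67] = 33.9*d - 3.56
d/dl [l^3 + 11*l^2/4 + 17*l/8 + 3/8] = 3*l^2 + 11*l/2 + 17/8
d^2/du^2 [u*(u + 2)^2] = 6*u + 8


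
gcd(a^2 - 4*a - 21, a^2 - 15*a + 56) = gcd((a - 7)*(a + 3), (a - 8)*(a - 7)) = a - 7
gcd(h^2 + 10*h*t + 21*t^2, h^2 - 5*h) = 1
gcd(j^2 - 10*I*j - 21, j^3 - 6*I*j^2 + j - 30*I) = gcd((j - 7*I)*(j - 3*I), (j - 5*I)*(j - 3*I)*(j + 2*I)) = j - 3*I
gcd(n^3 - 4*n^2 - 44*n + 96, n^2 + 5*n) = 1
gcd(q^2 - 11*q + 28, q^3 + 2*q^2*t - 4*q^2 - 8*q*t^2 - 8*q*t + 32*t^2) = q - 4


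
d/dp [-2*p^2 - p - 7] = -4*p - 1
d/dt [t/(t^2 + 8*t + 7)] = (7 - t^2)/(t^4 + 16*t^3 + 78*t^2 + 112*t + 49)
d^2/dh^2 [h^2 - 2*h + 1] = 2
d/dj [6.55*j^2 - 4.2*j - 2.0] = 13.1*j - 4.2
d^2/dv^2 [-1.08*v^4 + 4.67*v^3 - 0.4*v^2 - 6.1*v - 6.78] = -12.96*v^2 + 28.02*v - 0.8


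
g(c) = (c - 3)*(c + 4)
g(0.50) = -11.25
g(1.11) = -9.66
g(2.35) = -4.13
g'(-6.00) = -11.00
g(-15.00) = 198.00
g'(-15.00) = -29.00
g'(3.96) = 8.92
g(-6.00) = 18.00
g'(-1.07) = -1.14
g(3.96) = 7.64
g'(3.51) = 8.02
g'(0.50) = 2.00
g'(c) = 2*c + 1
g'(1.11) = 3.22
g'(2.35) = 5.70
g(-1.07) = -11.93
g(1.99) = -6.05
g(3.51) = 3.83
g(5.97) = 29.61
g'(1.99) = 4.98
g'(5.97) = 12.94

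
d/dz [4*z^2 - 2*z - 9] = 8*z - 2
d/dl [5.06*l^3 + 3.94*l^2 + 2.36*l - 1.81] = 15.18*l^2 + 7.88*l + 2.36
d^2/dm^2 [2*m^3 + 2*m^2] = 12*m + 4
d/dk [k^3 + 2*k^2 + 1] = k*(3*k + 4)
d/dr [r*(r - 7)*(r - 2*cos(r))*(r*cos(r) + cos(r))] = r*(r - 7)*(r + 1)*(sin(2*r) + cos(r)) - r*(r - 7)*(r - 2*cos(r))*(r*sin(r) - sqrt(2)*cos(r + pi/4)) + r*(r + 1)*(r - 2*cos(r))*cos(r) + (r - 7)*(r + 1)*(r - 2*cos(r))*cos(r)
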